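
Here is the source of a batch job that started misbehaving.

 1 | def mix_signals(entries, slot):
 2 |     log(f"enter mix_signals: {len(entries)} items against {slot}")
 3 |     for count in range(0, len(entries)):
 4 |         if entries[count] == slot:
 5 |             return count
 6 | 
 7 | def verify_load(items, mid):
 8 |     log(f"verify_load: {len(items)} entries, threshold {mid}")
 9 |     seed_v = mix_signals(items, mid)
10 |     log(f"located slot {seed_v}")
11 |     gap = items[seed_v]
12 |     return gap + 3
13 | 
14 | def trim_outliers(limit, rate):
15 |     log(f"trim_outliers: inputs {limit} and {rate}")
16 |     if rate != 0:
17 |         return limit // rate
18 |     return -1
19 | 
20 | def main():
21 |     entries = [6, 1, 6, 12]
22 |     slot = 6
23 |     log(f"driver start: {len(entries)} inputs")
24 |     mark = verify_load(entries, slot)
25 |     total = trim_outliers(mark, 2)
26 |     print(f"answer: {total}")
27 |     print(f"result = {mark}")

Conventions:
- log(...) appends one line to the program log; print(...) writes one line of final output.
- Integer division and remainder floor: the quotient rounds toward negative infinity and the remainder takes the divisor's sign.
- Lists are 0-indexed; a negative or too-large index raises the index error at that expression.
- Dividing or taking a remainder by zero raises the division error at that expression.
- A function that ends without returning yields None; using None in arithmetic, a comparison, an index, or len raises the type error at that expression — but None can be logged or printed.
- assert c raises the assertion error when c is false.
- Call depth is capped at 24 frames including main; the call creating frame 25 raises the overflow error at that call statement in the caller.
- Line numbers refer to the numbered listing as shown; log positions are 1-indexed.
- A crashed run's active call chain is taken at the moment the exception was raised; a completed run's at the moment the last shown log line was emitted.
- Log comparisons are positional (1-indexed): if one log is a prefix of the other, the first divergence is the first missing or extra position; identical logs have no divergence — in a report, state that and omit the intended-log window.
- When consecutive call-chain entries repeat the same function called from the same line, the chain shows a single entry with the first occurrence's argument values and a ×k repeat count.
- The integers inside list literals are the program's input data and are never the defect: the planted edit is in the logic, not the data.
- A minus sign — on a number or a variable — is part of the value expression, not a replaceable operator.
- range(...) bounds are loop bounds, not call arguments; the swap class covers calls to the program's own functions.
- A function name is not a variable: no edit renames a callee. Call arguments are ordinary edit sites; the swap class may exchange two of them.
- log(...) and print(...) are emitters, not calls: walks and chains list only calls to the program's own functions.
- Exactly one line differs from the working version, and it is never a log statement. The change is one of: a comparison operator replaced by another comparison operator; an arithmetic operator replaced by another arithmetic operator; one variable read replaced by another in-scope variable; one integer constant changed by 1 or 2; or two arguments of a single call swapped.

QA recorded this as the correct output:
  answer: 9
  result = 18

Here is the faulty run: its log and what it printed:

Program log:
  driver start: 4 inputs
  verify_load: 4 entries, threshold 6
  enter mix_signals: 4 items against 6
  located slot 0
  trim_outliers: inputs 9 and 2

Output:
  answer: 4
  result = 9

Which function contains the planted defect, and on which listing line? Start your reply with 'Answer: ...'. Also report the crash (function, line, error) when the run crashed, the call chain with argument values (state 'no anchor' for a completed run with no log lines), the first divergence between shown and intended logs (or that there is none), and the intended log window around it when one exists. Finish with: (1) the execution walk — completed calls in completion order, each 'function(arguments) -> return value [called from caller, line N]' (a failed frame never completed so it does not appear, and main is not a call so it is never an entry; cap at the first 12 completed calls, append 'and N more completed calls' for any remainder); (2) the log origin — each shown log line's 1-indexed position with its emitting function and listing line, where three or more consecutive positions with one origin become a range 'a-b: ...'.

Answer: the defect is in verify_load at line 12.
Key observation: At log position 5 the runs split — shown 'trim_outliers: inputs 9 and 2', but the working version logs 'trim_outliers: inputs 18 and 2'.
Call chain: main -> trim_outliers(9, 2) (called at line 25).
First divergence: position 5 — the shown line 'trim_outliers: inputs 9 and 2' should read 'trim_outliers: inputs 18 and 2'.
Intended log window:
  3: enter mix_signals: 4 items against 6
  4: located slot 0
  5: trim_outliers: inputs 18 and 2
Execution walk:
  mix_signals([6, 1, 6, 12], 6) -> 0  [called from verify_load, line 9]
  verify_load([6, 1, 6, 12], 6) -> 9  [called from main, line 24]
  trim_outliers(9, 2) -> 4  [called from main, line 25]
Log origins:
  1: emitted by main (line 23)
  2: emitted by verify_load (line 8)
  3: emitted by mix_signals (line 2)
  4: emitted by verify_load (line 10)
  5: emitted by trim_outliers (line 15)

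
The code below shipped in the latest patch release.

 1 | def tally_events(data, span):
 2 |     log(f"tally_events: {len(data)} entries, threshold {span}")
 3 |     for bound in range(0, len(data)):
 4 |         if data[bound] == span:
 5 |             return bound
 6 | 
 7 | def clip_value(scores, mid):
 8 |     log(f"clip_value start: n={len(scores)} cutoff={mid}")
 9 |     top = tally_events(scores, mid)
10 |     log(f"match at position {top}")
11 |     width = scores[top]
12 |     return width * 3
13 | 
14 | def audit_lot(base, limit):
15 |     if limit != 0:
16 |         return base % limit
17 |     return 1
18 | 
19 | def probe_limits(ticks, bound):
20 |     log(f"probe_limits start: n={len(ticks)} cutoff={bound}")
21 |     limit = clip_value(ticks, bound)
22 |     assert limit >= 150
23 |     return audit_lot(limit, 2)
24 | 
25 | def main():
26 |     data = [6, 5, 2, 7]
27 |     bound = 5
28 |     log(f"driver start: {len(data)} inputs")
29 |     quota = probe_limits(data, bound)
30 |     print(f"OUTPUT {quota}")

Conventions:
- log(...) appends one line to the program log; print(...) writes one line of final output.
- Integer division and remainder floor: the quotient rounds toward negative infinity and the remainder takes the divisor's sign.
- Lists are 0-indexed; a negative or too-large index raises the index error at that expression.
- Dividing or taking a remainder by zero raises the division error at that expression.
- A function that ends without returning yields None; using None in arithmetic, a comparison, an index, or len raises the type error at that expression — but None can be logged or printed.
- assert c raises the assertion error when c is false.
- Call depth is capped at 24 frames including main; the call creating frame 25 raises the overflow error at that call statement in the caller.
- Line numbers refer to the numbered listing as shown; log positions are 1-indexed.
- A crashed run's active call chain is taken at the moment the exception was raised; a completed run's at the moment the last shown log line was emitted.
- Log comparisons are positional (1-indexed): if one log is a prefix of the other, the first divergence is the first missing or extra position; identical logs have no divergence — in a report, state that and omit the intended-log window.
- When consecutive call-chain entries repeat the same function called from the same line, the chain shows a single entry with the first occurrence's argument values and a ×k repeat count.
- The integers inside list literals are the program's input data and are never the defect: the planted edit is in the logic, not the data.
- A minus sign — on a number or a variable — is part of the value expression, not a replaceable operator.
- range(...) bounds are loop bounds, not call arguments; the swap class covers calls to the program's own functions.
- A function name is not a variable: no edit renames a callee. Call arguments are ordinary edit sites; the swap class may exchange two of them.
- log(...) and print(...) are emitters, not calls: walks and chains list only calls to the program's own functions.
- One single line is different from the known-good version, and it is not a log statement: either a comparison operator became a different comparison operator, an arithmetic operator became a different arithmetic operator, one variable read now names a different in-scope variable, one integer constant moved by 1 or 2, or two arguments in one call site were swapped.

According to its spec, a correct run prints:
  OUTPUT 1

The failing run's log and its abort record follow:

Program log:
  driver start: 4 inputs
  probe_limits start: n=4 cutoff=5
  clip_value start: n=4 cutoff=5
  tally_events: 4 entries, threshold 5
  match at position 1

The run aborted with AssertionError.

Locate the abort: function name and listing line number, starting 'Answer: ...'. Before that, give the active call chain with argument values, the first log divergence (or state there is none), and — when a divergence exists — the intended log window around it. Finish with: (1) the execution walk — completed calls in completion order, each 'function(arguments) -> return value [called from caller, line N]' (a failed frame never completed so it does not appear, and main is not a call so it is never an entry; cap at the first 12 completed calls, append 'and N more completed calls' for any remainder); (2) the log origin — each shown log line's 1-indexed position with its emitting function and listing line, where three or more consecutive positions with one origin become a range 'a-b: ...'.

Answer: the error was raised in probe_limits, line 22.
Core observation: All emitted log lines are correct; the crash alone marks the defect.
Call chain: main -> probe_limits([6, 5, 2, 7], 5) (called at line 29).
First divergence: none (the log streams are identical).
Execution walk:
  tally_events([6, 5, 2, 7], 5) -> 1  [called from clip_value, line 9]
  clip_value([6, 5, 2, 7], 5) -> 15  [called from probe_limits, line 21]
Origin of each log line:
  1: from main, line 28
  2: from probe_limits, line 20
  3: from clip_value, line 8
  4: from tally_events, line 2
  5: from clip_value, line 10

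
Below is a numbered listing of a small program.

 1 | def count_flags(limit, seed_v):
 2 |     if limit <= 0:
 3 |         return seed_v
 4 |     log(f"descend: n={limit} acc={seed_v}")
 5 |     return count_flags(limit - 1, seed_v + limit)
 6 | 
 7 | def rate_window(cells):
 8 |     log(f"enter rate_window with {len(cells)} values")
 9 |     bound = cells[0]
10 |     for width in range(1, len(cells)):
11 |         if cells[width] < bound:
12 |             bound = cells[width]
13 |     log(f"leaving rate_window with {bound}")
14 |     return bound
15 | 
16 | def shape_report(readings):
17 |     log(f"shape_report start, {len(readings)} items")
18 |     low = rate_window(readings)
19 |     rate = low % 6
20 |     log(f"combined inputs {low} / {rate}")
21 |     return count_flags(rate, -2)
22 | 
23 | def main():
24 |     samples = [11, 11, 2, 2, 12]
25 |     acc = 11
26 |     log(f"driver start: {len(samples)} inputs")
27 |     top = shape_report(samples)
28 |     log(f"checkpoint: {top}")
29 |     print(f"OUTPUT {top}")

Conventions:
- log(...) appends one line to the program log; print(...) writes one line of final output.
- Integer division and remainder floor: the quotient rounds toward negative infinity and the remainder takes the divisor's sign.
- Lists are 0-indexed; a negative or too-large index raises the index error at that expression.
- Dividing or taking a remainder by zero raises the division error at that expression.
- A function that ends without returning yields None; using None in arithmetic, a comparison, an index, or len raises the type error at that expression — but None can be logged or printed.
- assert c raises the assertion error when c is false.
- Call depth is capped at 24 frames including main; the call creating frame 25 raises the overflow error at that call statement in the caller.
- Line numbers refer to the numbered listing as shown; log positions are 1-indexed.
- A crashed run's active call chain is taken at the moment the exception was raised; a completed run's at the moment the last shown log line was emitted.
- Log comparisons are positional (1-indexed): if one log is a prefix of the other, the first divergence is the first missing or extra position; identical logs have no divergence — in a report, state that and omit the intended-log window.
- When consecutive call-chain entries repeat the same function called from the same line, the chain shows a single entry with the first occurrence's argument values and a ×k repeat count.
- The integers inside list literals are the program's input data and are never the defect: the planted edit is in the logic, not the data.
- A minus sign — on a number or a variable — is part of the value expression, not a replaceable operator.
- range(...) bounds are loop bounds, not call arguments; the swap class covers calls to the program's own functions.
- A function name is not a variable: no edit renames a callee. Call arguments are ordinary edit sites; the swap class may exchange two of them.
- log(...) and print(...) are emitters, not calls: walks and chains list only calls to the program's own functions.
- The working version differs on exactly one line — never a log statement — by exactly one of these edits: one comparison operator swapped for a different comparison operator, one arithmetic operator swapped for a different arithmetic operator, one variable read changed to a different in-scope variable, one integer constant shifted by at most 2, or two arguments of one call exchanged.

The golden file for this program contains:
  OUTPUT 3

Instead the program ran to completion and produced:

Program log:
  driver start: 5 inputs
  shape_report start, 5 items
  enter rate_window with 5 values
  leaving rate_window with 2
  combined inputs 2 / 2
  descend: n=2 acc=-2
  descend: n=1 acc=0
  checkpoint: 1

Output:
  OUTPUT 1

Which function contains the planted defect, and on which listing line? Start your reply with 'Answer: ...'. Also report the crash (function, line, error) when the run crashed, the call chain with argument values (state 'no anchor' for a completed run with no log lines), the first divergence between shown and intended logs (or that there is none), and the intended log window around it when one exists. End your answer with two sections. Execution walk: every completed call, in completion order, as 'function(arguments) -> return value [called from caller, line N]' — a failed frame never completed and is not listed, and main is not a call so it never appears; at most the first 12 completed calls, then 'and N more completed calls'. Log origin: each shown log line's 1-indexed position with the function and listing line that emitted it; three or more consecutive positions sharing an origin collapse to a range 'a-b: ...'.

Answer: the defect is in shape_report at line 21.
The tell: Everything matches until log position 6, which reads 'descend: n=2 acc=-2' in place of 'descend: n=2 acc=0'.
Call chain: main.
First divergence: position 6 — the shown line 'descend: n=2 acc=-2' should read 'descend: n=2 acc=0'.
Intended log window:
  4: leaving rate_window with 2
  5: combined inputs 2 / 2
  6: descend: n=2 acc=0
  7: descend: n=1 acc=2
Execution walk:
  rate_window([11, 11, 2, 2, 12]) -> 2  [called from shape_report, line 18]
  count_flags(0, 1) -> 1  [called from count_flags, line 5]
  count_flags(1, 0) -> 1  [called from count_flags, line 5]
  count_flags(2, -2) -> 1  [called from shape_report, line 21]
  shape_report([11, 11, 2, 2, 12]) -> 1  [called from main, line 27]
Log origin:
  1: logged in main at line 26
  2: logged in shape_report at line 17
  3: logged in rate_window at line 8
  4: logged in rate_window at line 13
  5: logged in shape_report at line 20
  6: logged in count_flags at line 4
  7: logged in count_flags at line 4
  8: logged in main at line 28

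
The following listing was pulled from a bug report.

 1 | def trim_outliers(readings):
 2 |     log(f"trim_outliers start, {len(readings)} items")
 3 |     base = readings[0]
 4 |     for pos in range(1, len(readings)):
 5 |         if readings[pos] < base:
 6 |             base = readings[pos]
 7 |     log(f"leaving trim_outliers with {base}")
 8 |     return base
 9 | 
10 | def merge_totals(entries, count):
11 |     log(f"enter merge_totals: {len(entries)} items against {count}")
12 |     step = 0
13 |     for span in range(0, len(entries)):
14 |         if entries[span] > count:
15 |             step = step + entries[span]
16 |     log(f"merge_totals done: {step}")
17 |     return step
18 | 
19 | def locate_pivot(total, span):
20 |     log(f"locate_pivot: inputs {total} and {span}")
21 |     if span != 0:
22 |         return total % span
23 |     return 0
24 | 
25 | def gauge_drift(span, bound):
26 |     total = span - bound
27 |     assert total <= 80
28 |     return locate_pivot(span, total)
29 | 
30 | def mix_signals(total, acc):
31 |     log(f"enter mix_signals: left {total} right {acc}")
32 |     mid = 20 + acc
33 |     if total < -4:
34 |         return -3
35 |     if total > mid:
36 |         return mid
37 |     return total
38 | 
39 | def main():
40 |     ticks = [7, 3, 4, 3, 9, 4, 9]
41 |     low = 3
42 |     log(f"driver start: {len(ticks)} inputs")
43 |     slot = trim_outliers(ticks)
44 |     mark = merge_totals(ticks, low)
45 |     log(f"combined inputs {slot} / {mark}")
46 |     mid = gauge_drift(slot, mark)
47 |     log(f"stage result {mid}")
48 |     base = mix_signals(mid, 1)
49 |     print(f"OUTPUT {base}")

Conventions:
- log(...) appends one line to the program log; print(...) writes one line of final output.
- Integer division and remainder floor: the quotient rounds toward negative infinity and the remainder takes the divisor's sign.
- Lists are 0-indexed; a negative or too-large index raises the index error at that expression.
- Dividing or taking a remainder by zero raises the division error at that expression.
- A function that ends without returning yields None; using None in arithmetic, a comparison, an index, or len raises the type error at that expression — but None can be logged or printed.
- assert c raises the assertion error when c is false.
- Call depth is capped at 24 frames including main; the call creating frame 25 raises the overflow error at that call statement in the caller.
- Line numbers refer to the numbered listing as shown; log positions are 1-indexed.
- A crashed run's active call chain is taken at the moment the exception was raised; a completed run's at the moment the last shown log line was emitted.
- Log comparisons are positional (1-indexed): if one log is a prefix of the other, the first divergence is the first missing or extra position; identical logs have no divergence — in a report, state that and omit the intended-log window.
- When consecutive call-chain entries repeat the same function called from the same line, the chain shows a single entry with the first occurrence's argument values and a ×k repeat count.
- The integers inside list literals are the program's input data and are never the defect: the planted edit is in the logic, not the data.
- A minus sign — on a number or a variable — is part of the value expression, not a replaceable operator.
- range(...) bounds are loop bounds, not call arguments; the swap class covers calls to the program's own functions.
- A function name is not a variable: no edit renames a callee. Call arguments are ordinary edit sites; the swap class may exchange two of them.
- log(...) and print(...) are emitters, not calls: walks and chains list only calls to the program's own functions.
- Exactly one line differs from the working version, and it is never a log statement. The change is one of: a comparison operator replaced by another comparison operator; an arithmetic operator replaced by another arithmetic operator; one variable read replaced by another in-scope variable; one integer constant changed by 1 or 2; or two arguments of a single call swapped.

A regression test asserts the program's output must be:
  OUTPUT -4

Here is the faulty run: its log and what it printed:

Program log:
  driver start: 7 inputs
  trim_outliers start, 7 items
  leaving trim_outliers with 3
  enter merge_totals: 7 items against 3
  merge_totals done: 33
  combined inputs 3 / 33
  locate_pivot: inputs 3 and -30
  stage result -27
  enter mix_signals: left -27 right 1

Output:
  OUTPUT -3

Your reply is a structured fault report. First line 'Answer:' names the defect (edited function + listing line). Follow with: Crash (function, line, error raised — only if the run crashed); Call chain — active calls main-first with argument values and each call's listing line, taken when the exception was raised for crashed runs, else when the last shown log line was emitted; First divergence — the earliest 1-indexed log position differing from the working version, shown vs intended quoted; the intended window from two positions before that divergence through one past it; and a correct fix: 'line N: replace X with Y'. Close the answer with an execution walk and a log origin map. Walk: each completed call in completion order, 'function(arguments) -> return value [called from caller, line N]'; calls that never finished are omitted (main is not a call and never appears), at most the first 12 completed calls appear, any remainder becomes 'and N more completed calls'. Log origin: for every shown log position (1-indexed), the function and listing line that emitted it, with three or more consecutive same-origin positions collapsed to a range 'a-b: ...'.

Answer: the defect is in mix_signals at line 34.
Core observation: Nothing in the log betrays the bug — only the output does.
Call chain: main -> mix_signals(-27, 1) (called at line 48).
First divergence: none — the logs agree in full.
Execution walk:
  trim_outliers([7, 3, 4, 3, 9, 4, 9]) -> 3  [called from main, line 43]
  merge_totals([7, 3, 4, 3, 9, 4, 9], 3) -> 33  [called from main, line 44]
  locate_pivot(3, -30) -> -27  [called from gauge_drift, line 28]
  gauge_drift(3, 33) -> -27  [called from main, line 46]
  mix_signals(-27, 1) -> -3  [called from main, line 48]
Origin of each log line:
  1 — main, line 42
  2 — trim_outliers, line 2
  3 — trim_outliers, line 7
  4 — merge_totals, line 11
  5 — merge_totals, line 16
  6 — main, line 45
  7 — locate_pivot, line 20
  8 — main, line 47
  9 — mix_signals, line 31
A correct fix: line 34: replace `-3` with `-4`.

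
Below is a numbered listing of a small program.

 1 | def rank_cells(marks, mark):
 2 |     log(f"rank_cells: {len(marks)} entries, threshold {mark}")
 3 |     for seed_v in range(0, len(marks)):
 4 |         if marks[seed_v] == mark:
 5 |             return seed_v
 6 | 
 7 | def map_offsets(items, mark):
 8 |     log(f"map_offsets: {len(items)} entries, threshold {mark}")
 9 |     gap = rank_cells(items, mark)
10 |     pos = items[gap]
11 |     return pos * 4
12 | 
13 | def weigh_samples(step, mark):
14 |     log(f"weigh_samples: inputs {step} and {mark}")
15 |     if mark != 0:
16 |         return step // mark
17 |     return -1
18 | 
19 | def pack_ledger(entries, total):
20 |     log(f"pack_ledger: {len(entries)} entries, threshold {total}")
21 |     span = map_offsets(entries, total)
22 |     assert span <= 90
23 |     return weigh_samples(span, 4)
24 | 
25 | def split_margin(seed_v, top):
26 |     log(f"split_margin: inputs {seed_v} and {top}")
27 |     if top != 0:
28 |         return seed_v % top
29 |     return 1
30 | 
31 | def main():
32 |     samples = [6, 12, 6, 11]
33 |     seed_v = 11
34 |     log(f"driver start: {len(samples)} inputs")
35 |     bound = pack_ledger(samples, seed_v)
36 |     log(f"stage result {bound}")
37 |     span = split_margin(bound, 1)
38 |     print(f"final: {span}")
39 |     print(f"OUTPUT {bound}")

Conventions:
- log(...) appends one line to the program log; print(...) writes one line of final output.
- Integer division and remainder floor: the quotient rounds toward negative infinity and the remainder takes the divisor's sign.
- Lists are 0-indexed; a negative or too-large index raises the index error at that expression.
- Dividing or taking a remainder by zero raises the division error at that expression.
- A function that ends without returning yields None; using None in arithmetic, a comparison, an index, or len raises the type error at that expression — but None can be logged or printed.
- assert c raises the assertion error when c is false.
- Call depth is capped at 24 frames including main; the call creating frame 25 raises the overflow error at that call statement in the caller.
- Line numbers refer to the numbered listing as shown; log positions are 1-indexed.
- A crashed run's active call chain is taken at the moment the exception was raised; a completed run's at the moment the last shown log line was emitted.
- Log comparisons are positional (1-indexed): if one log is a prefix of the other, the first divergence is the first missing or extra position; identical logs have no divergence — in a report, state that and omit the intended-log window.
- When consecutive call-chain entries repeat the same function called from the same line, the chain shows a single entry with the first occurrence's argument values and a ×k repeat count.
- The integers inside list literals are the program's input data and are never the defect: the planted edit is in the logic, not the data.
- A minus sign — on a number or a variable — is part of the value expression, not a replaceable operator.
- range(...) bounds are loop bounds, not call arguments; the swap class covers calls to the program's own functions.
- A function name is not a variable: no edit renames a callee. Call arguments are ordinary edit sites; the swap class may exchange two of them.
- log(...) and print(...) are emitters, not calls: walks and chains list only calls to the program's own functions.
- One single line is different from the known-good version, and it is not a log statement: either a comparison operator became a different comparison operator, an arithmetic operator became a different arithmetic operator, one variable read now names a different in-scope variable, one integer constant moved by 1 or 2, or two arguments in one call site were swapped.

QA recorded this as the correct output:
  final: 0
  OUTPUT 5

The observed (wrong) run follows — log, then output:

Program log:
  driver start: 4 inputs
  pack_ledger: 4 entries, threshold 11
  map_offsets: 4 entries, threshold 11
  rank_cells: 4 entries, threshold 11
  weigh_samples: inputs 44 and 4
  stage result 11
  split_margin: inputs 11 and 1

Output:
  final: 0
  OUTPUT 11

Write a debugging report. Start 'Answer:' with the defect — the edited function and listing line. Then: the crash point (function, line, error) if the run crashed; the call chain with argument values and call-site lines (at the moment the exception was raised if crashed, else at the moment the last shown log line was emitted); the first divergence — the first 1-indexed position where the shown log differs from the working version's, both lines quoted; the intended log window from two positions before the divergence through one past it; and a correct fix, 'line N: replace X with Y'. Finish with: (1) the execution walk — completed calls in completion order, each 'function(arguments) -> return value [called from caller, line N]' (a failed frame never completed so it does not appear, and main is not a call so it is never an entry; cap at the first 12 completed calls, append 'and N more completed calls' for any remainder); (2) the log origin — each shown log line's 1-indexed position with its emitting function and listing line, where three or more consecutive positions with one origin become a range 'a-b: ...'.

Answer: the defect is in map_offsets at line 11.
The tell: The log first diverges at position 5: the faulty run prints 'weigh_samples: inputs 44 and 4' where the working version prints 'weigh_samples: inputs 22 and 4'.
Call chain: main -> split_margin(11, 1) (called at line 37).
First divergence: position 5; shown 'weigh_samples: inputs 44 and 4' vs intended 'weigh_samples: inputs 22 and 4'.
Intended log window:
  3: map_offsets: 4 entries, threshold 11
  4: rank_cells: 4 entries, threshold 11
  5: weigh_samples: inputs 22 and 4
  6: stage result 5
Execution walk:
  rank_cells([6, 12, 6, 11], 11) -> 3  [called from map_offsets, line 9]
  map_offsets([6, 12, 6, 11], 11) -> 44  [called from pack_ledger, line 21]
  weigh_samples(44, 4) -> 11  [called from pack_ledger, line 23]
  pack_ledger([6, 12, 6, 11], 11) -> 11  [called from main, line 35]
  split_margin(11, 1) -> 0  [called from main, line 37]
Log origin:
  1 — main, line 34
  2 — pack_ledger, line 20
  3 — map_offsets, line 8
  4 — rank_cells, line 2
  5 — weigh_samples, line 14
  6 — main, line 36
  7 — split_margin, line 26
A correct fix: line 11: replace `4` with `2`.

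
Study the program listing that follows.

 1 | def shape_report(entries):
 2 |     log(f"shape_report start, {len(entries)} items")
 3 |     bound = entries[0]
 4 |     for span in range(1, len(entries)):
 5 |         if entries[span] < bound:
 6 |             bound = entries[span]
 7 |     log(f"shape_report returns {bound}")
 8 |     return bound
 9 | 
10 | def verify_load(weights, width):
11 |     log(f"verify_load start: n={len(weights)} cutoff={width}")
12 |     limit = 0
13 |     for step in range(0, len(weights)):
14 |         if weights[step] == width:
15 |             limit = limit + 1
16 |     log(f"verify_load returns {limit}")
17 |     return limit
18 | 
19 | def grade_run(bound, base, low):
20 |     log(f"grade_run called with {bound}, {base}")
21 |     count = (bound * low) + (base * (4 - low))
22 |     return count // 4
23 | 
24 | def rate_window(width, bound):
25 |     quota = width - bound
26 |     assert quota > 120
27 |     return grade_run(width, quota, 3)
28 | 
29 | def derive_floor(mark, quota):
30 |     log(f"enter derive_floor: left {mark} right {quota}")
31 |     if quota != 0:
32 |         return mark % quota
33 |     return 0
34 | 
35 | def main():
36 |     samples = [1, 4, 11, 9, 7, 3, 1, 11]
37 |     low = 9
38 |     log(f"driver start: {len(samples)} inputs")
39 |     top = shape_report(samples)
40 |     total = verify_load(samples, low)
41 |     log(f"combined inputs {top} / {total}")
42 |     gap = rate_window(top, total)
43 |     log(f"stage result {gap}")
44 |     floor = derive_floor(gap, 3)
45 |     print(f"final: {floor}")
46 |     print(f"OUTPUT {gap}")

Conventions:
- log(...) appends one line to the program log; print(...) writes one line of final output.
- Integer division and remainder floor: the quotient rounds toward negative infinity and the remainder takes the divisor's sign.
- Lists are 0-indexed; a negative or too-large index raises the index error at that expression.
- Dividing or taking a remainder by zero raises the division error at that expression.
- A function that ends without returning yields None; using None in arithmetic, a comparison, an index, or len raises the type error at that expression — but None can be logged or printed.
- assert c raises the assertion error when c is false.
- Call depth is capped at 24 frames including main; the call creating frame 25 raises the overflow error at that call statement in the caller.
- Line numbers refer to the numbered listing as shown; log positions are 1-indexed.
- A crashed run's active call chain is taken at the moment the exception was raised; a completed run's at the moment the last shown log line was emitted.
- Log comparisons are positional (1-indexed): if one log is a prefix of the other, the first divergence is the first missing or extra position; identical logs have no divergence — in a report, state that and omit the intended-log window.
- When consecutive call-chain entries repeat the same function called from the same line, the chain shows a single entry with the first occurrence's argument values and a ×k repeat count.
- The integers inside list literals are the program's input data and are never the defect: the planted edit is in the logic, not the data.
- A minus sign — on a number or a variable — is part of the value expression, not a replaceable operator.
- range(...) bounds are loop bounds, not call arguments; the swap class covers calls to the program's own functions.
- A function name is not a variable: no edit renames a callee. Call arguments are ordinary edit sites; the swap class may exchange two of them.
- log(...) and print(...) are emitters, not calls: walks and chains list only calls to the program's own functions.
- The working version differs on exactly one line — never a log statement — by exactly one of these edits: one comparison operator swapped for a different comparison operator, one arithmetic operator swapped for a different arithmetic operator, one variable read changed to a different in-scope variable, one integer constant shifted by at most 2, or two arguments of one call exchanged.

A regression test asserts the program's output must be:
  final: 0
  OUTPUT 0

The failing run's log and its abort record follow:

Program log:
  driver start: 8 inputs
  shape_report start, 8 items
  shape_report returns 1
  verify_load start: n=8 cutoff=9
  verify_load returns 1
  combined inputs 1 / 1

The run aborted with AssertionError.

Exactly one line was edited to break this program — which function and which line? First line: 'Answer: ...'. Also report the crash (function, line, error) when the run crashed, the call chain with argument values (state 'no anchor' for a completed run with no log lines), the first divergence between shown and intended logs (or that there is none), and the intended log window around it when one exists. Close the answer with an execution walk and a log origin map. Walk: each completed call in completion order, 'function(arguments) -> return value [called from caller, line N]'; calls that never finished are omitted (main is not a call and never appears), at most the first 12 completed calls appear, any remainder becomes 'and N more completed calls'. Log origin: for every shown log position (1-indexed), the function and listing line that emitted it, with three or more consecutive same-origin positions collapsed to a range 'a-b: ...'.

Answer: the defect is in rate_window at line 26.
Core observation: The shown log is a 6-line prefix of the intended one, whose next entry is 'grade_run called with 1, 0'.
Crash: rate_window, line 26, AssertionError.
Call chain: main -> rate_window(1, 1) (called at line 42).
First divergence: position 7 — after 6 matching lines the faulty run goes silent; intended next line 'grade_run called with 1, 0'.
Intended log window:
  5: verify_load returns 1
  6: combined inputs 1 / 1
  7: grade_run called with 1, 0
  8: stage result 0
Execution walk:
  shape_report([1, 4, 11, 9, 7, 3, 1, 11]) -> 1  [called from main, line 39]
  verify_load([1, 4, 11, 9, 7, 3, 1, 11], 9) -> 1  [called from main, line 40]
Log origin:
  1: from main, line 38
  2: from shape_report, line 2
  3: from shape_report, line 7
  4: from verify_load, line 11
  5: from verify_load, line 16
  6: from main, line 41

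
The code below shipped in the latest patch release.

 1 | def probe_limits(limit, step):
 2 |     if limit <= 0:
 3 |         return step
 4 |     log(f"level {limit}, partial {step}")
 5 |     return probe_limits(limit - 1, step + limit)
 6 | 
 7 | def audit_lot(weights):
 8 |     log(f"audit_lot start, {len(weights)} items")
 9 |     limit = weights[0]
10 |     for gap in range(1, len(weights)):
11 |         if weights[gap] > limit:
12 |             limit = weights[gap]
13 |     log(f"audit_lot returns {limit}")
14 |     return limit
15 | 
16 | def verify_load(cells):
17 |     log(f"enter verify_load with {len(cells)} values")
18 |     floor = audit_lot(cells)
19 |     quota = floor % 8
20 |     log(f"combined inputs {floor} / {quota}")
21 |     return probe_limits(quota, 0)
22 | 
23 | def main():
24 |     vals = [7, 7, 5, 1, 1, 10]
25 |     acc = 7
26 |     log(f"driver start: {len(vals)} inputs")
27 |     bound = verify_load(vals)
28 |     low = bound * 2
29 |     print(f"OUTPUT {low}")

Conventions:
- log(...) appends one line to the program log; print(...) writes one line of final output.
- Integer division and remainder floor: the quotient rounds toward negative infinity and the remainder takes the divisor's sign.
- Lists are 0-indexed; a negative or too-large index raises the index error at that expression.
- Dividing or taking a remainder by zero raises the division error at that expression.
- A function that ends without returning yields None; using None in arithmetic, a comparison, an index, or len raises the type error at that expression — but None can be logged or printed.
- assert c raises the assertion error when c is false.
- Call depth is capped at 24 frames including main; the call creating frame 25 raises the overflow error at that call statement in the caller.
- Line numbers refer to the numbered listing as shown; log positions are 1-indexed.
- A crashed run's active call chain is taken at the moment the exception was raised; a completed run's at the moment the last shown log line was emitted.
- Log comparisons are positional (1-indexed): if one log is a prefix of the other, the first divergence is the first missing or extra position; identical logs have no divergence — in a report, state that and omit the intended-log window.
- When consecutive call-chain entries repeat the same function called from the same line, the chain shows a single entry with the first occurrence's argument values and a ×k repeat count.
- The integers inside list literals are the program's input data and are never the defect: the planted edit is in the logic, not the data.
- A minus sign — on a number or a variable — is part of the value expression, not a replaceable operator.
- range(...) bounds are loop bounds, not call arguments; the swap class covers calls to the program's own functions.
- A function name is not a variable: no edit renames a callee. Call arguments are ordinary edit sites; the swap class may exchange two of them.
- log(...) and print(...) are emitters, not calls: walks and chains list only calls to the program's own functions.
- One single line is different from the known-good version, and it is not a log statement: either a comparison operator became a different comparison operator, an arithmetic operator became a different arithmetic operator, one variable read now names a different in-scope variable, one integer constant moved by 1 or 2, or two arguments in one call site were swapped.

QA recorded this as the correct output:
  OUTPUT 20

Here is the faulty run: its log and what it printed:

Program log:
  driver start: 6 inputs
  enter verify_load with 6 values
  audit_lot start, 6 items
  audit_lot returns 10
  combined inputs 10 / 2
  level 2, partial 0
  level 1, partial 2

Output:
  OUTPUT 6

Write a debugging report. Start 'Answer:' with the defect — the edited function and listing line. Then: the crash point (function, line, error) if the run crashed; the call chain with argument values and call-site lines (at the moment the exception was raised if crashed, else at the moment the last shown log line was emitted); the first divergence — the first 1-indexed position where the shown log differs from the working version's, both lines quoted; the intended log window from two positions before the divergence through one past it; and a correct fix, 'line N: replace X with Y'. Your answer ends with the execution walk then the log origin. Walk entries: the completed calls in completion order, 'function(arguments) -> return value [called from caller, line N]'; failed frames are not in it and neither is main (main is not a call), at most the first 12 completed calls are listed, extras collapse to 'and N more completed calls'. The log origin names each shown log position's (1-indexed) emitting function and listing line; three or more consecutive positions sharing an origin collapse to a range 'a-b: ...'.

Answer: the defect is in verify_load at line 19.
Key fact: Position 5 is the first bad log line: 'combined inputs 10 / 2' should read 'combined inputs 10 / 4'.
Call chain: main -> verify_load([7, 7, 5, 1, 1, 10]) (called at line 27) -> probe_limits(2, 0) (called at line 21) -> probe_limits(1, 2) (called at line 5).
First divergence: position 5 — shown 'combined inputs 10 / 2', intended 'combined inputs 10 / 4'.
Intended log window:
  3: audit_lot start, 6 items
  4: audit_lot returns 10
  5: combined inputs 10 / 4
  6: level 4, partial 0
Execution walk:
  audit_lot([7, 7, 5, 1, 1, 10]) -> 10  [called from verify_load, line 18]
  probe_limits(0, 3) -> 3  [called from probe_limits, line 5]
  probe_limits(1, 2) -> 3  [called from probe_limits, line 5]
  probe_limits(2, 0) -> 3  [called from verify_load, line 21]
  verify_load([7, 7, 5, 1, 1, 10]) -> 3  [called from main, line 27]
Origin of each log line:
  1: from main, line 26
  2: from verify_load, line 17
  3: from audit_lot, line 8
  4: from audit_lot, line 13
  5: from verify_load, line 20
  6: from probe_limits, line 4
  7: from probe_limits, line 4
A correct fix: line 19: replace `8` with `6`.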